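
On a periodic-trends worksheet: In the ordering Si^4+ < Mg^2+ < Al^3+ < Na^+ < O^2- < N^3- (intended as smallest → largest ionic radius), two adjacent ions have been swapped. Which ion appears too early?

Mg^2+

Compare adjacent ions: both have 10 electrons but Z(Al)=13 > Z(Mg)=12, so Al^3+ should be the smaller of the two — yet in this increasing list Mg^2+ sits before Al^3+. Nothing else is reversed, so Mg^2+ should move one place to the right.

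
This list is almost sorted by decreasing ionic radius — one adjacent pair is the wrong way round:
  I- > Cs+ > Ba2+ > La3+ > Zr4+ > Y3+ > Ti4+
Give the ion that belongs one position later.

The pair Zr4+, Y3+ is the wrong way round — Zr4+ and Y3+ share 36 electrons; the higher nuclear charge on Zr (Z=40) contracts it more, so Zr4+ < Y3+. All other adjacent pairs agree with periodic trends, so Zr4+ is the misplaced ion.

Zr4+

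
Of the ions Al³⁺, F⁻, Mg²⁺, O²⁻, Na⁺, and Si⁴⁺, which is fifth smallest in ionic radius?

F⁻

Isoelectronic series (10 e⁻ each). Size is set by nuclear charge: more protons means a smaller ion. Si⁴⁺ (Z=14), Al³⁺ (Z=13), Mg²⁺ (Z=12), Na⁺ (Z=11), F⁻ (Z=9), O²⁻ (Z=8).
So the order is Si⁴⁺ < Al³⁺ < Mg²⁺ < Na⁺ < F⁻ < O²⁻; the 5th-smallest ion is F⁻.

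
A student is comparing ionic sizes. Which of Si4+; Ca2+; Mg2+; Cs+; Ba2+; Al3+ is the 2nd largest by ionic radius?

Tabulating Z and e⁻: Si4+ (Z=14, 10 e⁻), Al3+ (Z=13, 10 e⁻), Mg2+ (Z=12, 10 e⁻), Ca2+ (Z=20, 18 e⁻), Ba2+ (Z=56, 54 e⁻), Cs+ (Z=55, 54 e⁻). Si4+ < Al3+ (isoelectronic, higher Z=14 is smaller); Al3+ < Mg2+ (isoelectronic, higher Z=13 is smaller); Mg2+ < Ca2+ (same group, period 3 vs 4); Ca2+ < Ba2+ (same group, 2 shells fewer); Ba2+ < Cs+ (both 54 e⁻, Z=56>55).
Ordering: Si4+ < Al3+ < Mg2+ < Ca2+ < Ba2+ < Cs+. The 2nd largest is Ba2+.

Ba2+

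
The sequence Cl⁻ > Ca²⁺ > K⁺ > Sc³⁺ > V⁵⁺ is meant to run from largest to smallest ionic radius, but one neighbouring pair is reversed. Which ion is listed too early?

Ca²⁺

Scanning neighbour by neighbour, only Ca²⁺/K⁺ violates a trend: both have 18 electrons but Z(Ca)=20 > Z(K)=19, so Ca²⁺ should be the smaller of the two. That makes Ca²⁺ the one sitting a position early relative to where it belongs.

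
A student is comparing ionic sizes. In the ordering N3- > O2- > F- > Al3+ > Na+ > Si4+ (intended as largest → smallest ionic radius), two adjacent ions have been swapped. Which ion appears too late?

Na+

Scanning neighbour by neighbour, only Al3+/Na+ violates a trend: both have 10 electrons but Z(Al)=13 > Z(Na)=11, so Al3+ should be the smaller of the two. That makes Na+ the one sitting a position late relative to where it belongs.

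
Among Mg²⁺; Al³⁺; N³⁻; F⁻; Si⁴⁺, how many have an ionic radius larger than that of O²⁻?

Isoelectronic series (10 e⁻ each). Size is set by nuclear charge: more protons means a smaller ion. Si⁴⁺ (Z=14), Al³⁺ (Z=13), Mg²⁺ (Z=12), F⁻ (Z=9), O²⁻ (Z=8), N³⁻ (Z=7).
Relative to O²⁻, the ions that are larger are N³⁻. That's 1.

1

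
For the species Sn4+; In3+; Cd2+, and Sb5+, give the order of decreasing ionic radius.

All of these have 46 electrons (isoelectronic). With the same electron cloud, the ion with the most protons pulls it in tightest. Nuclear charges: Sb5+ (Z=51), Sn4+ (Z=50), In3+ (Z=49), Cd2+ (Z=48). Highest Z is smallest.

Cd2+ > In3+ > Sn4+ > Sb5+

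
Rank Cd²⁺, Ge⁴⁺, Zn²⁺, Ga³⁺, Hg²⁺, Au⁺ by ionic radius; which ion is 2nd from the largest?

Electron counts and nuclear charges: Ge⁴⁺ has 28 e⁻ (Z=32), Ga³⁺ has 28 e⁻ (Z=31), Zn²⁺ has 28 e⁻ (Z=30), Cd²⁺ has 46 e⁻ (Z=48), Hg²⁺ has 78 e⁻ (Z=80), Au⁺ has 78 e⁻ (Z=79). Ge⁴⁺ < Ga³⁺ (isoelectronic, higher Z=32 is smaller); Ga³⁺ < Zn²⁺ (isoelectronic, higher Z=31 is smaller); Zn²⁺ < Cd²⁺ (same group, period 4 vs 5); Cd²⁺ < Hg²⁺ (same group, 1 shell fewer); Hg²⁺ < Au⁺ (both 78 e⁻, Z=80>79).
Full ascending order: Ge⁴⁺ < Ga³⁺ < Zn²⁺ < Cd²⁺ < Hg²⁺ < Au⁺. Counting from the largest, position 2 is Hg²⁺.

Hg²⁺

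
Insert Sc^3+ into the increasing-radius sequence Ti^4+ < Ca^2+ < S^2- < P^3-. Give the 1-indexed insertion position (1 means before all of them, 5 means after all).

2

Isoelectronic series (18 e⁻ each). Size is set by nuclear charge: more protons means a smaller ion. Ti^4+ (Z=22), Sc^3+ (Z=21), Ca^2+ (Z=20), S^2- (Z=16), P^3- (Z=15).
Merged order: Ti^4+ < Sc^3+ < Ca^2+ < S^2- < P^3- — Sc^3+ is number 2.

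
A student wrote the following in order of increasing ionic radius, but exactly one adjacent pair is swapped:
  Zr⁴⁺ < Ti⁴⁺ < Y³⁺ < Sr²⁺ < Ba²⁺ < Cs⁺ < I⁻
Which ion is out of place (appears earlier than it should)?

Compare adjacent ions: same group and charge — period 4 sits above period 5, so Ti⁴⁺ is smaller — yet in this increasing list Zr⁴⁺ sits before Ti⁴⁺. Nothing else is reversed, so Zr⁴⁺ should move one place to the right.

Zr⁴⁺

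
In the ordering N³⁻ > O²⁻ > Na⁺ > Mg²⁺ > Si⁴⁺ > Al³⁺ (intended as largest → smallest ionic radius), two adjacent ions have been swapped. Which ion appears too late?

Check each adjacent pair. Si⁴⁺ and Al³⁺ are reversed: both have 10 electrons but Z(Si)=14 > Z(Al)=13, so Si⁴⁺ should be the smaller of the two. No other neighbouring pair contradicts the periodic trends, so Al³⁺ is the ion listed too late.

Al³⁺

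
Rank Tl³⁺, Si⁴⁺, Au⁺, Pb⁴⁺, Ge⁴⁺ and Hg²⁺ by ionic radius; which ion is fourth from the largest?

Pb⁴⁺

First list Z and electron count for each: Si⁴⁺ (Z=14, 10 e⁻), Ge⁴⁺ (Z=32, 28 e⁻), Pb⁴⁺ (Z=82, 78 e⁻), Tl³⁺ (Z=81, 78 e⁻), Hg²⁺ (Z=80, 78 e⁻), Au⁺ (Z=79, 78 e⁻). Si⁴⁺ < Ge⁴⁺ (same group, period 3 vs 4); Ge⁴⁺ < Pb⁴⁺ (same group, period 4 vs 6); Pb⁴⁺ < Tl³⁺ (both 78 e⁻, Z=82>81); Tl³⁺ < Hg²⁺ (both 78 e⁻, Z=81>80); Hg²⁺ < Au⁺ (both 78 e⁻, Z=80>79).
That gives Si⁴⁺ < Ge⁴⁺ < Pb⁴⁺ < Tl³⁺ < Hg²⁺ < Au⁺. From the largest end, number 4 is Pb⁴⁺.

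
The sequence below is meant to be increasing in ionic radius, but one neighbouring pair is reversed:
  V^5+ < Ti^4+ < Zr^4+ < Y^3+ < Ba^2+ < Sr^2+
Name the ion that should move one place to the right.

Ba^2+

The pair Ba^2+, Sr^2+ is the wrong way round — same group and charge — period 5 sits above period 6, so Sr^2+ is smaller. All other adjacent pairs agree with periodic trends, so Ba^2+ is the misplaced ion.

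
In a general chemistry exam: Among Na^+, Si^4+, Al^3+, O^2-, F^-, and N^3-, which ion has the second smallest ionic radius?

Al^3+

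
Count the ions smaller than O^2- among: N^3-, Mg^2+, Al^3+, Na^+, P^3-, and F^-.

Electron counts and nuclear charges: Al^3+ has 10 e⁻ (Z=13), Mg^2+ has 10 e⁻ (Z=12), Na^+ has 10 e⁻ (Z=11), F^- has 10 e⁻ (Z=9), O^2- has 10 e⁻ (Z=8), N^3- has 10 e⁻ (Z=7), P^3- has 18 e⁻ (Z=15). Al^3+ < Mg^2+ (both 10 e⁻, Z=13>12); Mg^2+ < Na^+ (both 10 e⁻, Z=12>11); Na^+ < F^- (isoelectronic, higher Z=11 is smaller); F^- < O^2- (both 10 e⁻, Z=9>8); O^2- < N^3- (both 10 e⁻, Z=8>7); N^3- < P^3- (same group, period 2 vs 3).
Placing each against O^2-: smaller — Al^3+, Mg^2+, Na^+, F^-; larger — N^3-, P^3-. That's 4.

4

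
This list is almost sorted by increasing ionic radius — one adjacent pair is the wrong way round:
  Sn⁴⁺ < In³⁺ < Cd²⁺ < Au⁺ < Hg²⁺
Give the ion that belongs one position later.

Au⁺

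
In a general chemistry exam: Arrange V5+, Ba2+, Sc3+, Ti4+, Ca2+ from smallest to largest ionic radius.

V5+ has 18 e⁻ (Z=23), Ti4+ has 18 e⁻ (Z=22), Sc3+ has 18 e⁻ (Z=21), Ca2+ has 18 e⁻ (Z=20), Ba2+ has 54 e⁻ (Z=56). V5+ < Ti4+ (both 18 e⁻, Z=23>22); Ti4+ < Sc3+ (isoelectronic, higher Z=22 is smaller); Sc3+ < Ca2+ (isoelectronic, higher Z=21 is smaller); Ca2+ < Ba2+ (same group, period 4 vs 6).

V5+ < Ti4+ < Sc3+ < Ca2+ < Ba2+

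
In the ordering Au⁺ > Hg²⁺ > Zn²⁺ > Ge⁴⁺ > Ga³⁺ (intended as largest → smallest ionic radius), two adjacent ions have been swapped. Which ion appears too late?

The pair Ge⁴⁺, Ga³⁺ is the wrong way round — both have 28 electrons but Z(Ge)=32 > Z(Ga)=31, so Ge⁴⁺ should be the smaller of the two. All other adjacent pairs agree with periodic trends, so Ga³⁺ is the misplaced ion.

Ga³⁺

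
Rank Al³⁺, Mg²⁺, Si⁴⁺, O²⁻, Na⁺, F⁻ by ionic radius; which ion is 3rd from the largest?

Na⁺

Isoelectronic series (10 e⁻ each). Size is set by nuclear charge: more protons means a smaller ion. Si⁴⁺ (Z=14), Al³⁺ (Z=13), Mg²⁺ (Z=12), Na⁺ (Z=11), F⁻ (Z=9), O²⁻ (Z=8).
That gives Si⁴⁺ < Al³⁺ < Mg²⁺ < Na⁺ < F⁻ < O²⁻. From the largest end, number 3 is Na⁺.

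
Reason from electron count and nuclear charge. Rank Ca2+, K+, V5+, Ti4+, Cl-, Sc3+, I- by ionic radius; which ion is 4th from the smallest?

Electron counts and nuclear charges: V5+ (Z=23, 18 e⁻), Ti4+ (Z=22, 18 e⁻), Sc3+ (Z=21, 18 e⁻), Ca2+ (Z=20, 18 e⁻), K+ (Z=19, 18 e⁻), Cl- (Z=17, 18 e⁻), I- (Z=53, 54 e⁻). V5+ < Ti4+ (isoelectronic, higher Z=23 is smaller); Ti4+ < Sc3+ (both 18 e⁻, Z=22>21); Sc3+ < Ca2+ (both 18 e⁻, Z=21>20); Ca2+ < K+ (isoelectronic, higher Z=20 is smaller); K+ < Cl- (both 18 e⁻, Z=19>17); Cl- < I- (same group, 2 shells fewer).
Full ascending order: V5+ < Ti4+ < Sc3+ < Ca2+ < K+ < Cl- < I-. Counting from the smallest, position 4 is Ca2+.

Ca2+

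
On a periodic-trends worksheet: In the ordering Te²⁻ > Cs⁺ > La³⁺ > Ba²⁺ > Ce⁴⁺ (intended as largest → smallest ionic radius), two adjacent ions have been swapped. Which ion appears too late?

Compare adjacent ions: they are isoelectronic (54 e⁻) and La has more protons than Ba (57 vs 56), making La³⁺ smaller — yet in this decreasing list La³⁺ sits before Ba²⁺. Nothing else is reversed, so Ba²⁺ should move one place to the left.

Ba²⁺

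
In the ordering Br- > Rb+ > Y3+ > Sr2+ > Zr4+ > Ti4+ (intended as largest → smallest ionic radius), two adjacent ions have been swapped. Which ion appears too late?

Scanning neighbour by neighbour, only Y3+/Sr2+ violates a trend: Y3+ and Sr2+ share 36 electrons; the higher nuclear charge on Y (Z=39) contracts it more, so Y3+ < Sr2+. That makes Sr2+ the one sitting a position late relative to where it belongs.

Sr2+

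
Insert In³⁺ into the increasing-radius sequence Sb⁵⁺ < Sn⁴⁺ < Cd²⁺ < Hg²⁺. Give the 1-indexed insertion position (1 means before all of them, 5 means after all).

3

Work out protons and electrons: Sb⁵⁺ (Z=51, 46 e⁻), Sn⁴⁺ (Z=50, 46 e⁻), In³⁺ (Z=49, 46 e⁻), Cd²⁺ (Z=48, 46 e⁻), Hg²⁺ (Z=80, 78 e⁻). Sb⁵⁺ < Sn⁴⁺ (both 46 e⁻, Z=51>50); Sn⁴⁺ < In³⁺ (both 46 e⁻, Z=50>49); In³⁺ < Cd²⁺ (isoelectronic, higher Z=49 is smaller); Cd²⁺ < Hg²⁺ (same group, 1 shell fewer).
With In³⁺ included the full order is Sb⁵⁺ < Sn⁴⁺ < In³⁺ < Cd²⁺ < Hg²⁺, so it takes position 3.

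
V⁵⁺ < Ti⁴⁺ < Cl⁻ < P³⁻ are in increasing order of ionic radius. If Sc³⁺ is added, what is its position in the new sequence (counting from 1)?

3

These species are isoelectronic with 18 electrons. The only difference is the number of protons: V⁵⁺ (Z=23), Ti⁴⁺ (Z=22), Sc³⁺ (Z=21), Cl⁻ (Z=17), P³⁻ (Z=15). The strongest nuclear pull (V⁵⁺) gives the smallest ion.
The complete sequence is V⁵⁺ < Ti⁴⁺ < Sc³⁺ < Cl⁻ < P³⁻. Sc³⁺ sits at position 3.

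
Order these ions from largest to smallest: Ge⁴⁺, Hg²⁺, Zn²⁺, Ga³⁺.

Ge⁴⁺ has 28 e⁻ (Z=32), Ga³⁺ has 28 e⁻ (Z=31), Zn²⁺ has 28 e⁻ (Z=30), Hg²⁺ has 78 e⁻ (Z=80). Ge⁴⁺ < Ga³⁺ (isoelectronic, higher Z=32 is smaller); Ga³⁺ < Zn²⁺ (isoelectronic, higher Z=31 is smaller); Zn²⁺ < Hg²⁺ (same group, 2 shells fewer).

Hg²⁺ > Zn²⁺ > Ga³⁺ > Ge⁴⁺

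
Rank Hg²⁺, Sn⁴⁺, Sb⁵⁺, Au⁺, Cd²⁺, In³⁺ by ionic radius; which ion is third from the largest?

Electron counts and nuclear charges: Sb⁵⁺: 46 e⁻, Z=51, Sn⁴⁺: 46 e⁻, Z=50, In³⁺: 46 e⁻, Z=49, Cd²⁺: 46 e⁻, Z=48, Hg²⁺: 78 e⁻, Z=80, Au⁺: 78 e⁻, Z=79. Sb⁵⁺ < Sn⁴⁺ (isoelectronic, higher Z=51 is smaller); Sn⁴⁺ < In³⁺ (isoelectronic, higher Z=50 is smaller); In³⁺ < Cd²⁺ (both 46 e⁻, Z=49>48); Cd²⁺ < Hg²⁺ (same group, 1 shell fewer); Hg²⁺ < Au⁺ (isoelectronic, higher Z=80 is smaller).
So the order is Sb⁵⁺ < Sn⁴⁺ < In³⁺ < Cd²⁺ < Hg²⁺ < Au⁺; the 3rd-largest ion is Cd²⁺.

Cd²⁺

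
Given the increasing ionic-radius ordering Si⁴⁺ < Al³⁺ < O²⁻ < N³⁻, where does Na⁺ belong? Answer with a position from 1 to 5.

3

Each ion has 10 electrons. The ranking follows nuclear charge in reverse — greater Z gives a smaller radius. Si⁴⁺ (Z=14), Al³⁺ (Z=13), Na⁺ (Z=11), O²⁻ (Z=8), N³⁻ (Z=7).
Merged order: Si⁴⁺ < Al³⁺ < Na⁺ < O²⁻ < N³⁻ — Na⁺ is number 3.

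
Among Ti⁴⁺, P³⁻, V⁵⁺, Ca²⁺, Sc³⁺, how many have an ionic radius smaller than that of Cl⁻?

Isoelectronic series (18 e⁻ each). Size is set by nuclear charge: more protons means a smaller ion. V⁵⁺ (Z=23), Ti⁴⁺ (Z=22), Sc³⁺ (Z=21), Ca²⁺ (Z=20), Cl⁻ (Z=17), P³⁻ (Z=15).
Placing each against Cl⁻: smaller — V⁵⁺, Ti⁴⁺, Sc³⁺, Ca²⁺; larger — P³⁻. So 4 are smaller.

4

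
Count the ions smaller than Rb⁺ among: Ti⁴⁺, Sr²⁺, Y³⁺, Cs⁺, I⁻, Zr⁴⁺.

Electron counts and nuclear charges: Ti⁴⁺ (Z=22, 18 e⁻), Zr⁴⁺ (Z=40, 36 e⁻), Y³⁺ (Z=39, 36 e⁻), Sr²⁺ (Z=38, 36 e⁻), Rb⁺ (Z=37, 36 e⁻), Cs⁺ (Z=55, 54 e⁻), I⁻ (Z=53, 54 e⁻). Ti⁴⁺ < Zr⁴⁺ (same group, 1 shell fewer); Zr⁴⁺ < Y³⁺ (isoelectronic, higher Z=40 is smaller); Y³⁺ < Sr²⁺ (isoelectronic, higher Z=39 is smaller); Sr²⁺ < Rb⁺ (isoelectronic, higher Z=38 is smaller); Rb⁺ < Cs⁺ (same group, period 5 vs 6); Cs⁺ < I⁻ (isoelectronic, higher Z=55 is smaller).
Overall: Ti⁴⁺ < Zr⁴⁺ < Y³⁺ < Sr²⁺ < Rb⁺ < Cs⁺ < I⁻. Rb⁺ has 4 below it and 2 above. So 4 are smaller.

4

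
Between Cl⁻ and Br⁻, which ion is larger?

Same group, same charge. Going down the group adds an extra shell of electrons, so the ion gets larger: Cl⁻ is highest in the group and smallest.

Br⁻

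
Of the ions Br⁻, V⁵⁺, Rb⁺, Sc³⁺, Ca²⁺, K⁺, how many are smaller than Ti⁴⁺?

Work out protons and electrons: V⁵⁺: 18 e⁻, Z=23, Ti⁴⁺: 18 e⁻, Z=22, Sc³⁺: 18 e⁻, Z=21, Ca²⁺: 18 e⁻, Z=20, K⁺: 18 e⁻, Z=19, Rb⁺: 36 e⁻, Z=37, Br⁻: 36 e⁻, Z=35. V⁵⁺ < Ti⁴⁺ (isoelectronic, higher Z=23 is smaller); Ti⁴⁺ < Sc³⁺ (isoelectronic, higher Z=22 is smaller); Sc³⁺ < Ca²⁺ (isoelectronic, higher Z=21 is smaller); Ca²⁺ < K⁺ (both 18 e⁻, Z=20>19); K⁺ < Rb⁺ (same group, 1 shell fewer); Rb⁺ < Br⁻ (isoelectronic, higher Z=37 is smaller).
Relative to Ti⁴⁺, the ions that are smaller are V⁵⁺. That's 1.

1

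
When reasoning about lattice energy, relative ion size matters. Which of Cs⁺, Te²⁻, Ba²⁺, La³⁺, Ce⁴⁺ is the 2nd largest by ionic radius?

These species are isoelectronic with 54 electrons. The only difference is the number of protons: Ce⁴⁺ (Z=58), La³⁺ (Z=57), Ba²⁺ (Z=56), Cs⁺ (Z=55), Te²⁻ (Z=52). The strongest nuclear pull (Ce⁴⁺) gives the smallest ion.
Ordering: Ce⁴⁺ < La³⁺ < Ba²⁺ < Cs⁺ < Te²⁻. The 2nd largest is Cs⁺.

Cs⁺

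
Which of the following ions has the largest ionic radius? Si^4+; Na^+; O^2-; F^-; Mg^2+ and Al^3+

All of these have 10 electrons (isoelectronic). With the same electron cloud, the ion with the most protons pulls it in tightest. Nuclear charges: Si^4+ (Z=14), Al^3+ (Z=13), Mg^2+ (Z=12), Na^+ (Z=11), F^- (Z=9), O^2- (Z=8). Highest Z is smallest.

O^2-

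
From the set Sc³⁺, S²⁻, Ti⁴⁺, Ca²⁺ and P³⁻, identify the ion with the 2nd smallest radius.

Sc³⁺

These species are isoelectronic with 18 electrons. The only difference is the number of protons: Ti⁴⁺ (Z=22), Sc³⁺ (Z=21), Ca²⁺ (Z=20), S²⁻ (Z=16), P³⁻ (Z=15). The strongest nuclear pull (Ti⁴⁺) gives the smallest ion.
Full ascending order: Ti⁴⁺ < Sc³⁺ < Ca²⁺ < S²⁻ < P³⁻. Counting from the smallest, position 2 is Sc³⁺.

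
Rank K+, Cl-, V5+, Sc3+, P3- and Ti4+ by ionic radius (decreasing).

These species are isoelectronic with 18 electrons. The only difference is the number of protons: V5+ (Z=23), Ti4+ (Z=22), Sc3+ (Z=21), K+ (Z=19), Cl- (Z=17), P3- (Z=15). The strongest nuclear pull (V5+) gives the smallest ion.

P3- > Cl- > K+ > Sc3+ > Ti4+ > V5+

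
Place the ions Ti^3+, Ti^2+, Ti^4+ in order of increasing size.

For a single element, ionic radius drops as positive charge rises — Ti^4+ < Ti^2+.

Ti^4+ < Ti^3+ < Ti^2+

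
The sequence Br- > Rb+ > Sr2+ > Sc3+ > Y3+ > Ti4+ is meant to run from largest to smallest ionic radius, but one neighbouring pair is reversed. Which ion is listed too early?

Sc3+

The pair Sc3+, Y3+ is the wrong way round — same group and charge — period 4 sits above period 5, so Sc3+ is smaller. All other adjacent pairs agree with periodic trends, so Sc3+ is the misplaced ion.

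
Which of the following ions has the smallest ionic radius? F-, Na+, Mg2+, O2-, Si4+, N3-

These species are isoelectronic with 10 electrons. The only difference is the number of protons: Si4+ (Z=14), Mg2+ (Z=12), Na+ (Z=11), F- (Z=9), O2- (Z=8), N3- (Z=7). The strongest nuclear pull (Si4+) gives the smallest ion.

Si4+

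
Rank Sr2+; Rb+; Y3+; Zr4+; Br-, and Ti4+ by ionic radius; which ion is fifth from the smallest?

Rb+

Tabulating Z and e⁻: Ti4+ has 18 e⁻ (Z=22), Zr4+ has 36 e⁻ (Z=40), Y3+ has 36 e⁻ (Z=39), Sr2+ has 36 e⁻ (Z=38), Rb+ has 36 e⁻ (Z=37), Br- has 36 e⁻ (Z=35). Ti4+ < Zr4+ (same group, period 4 vs 5); Zr4+ < Y3+ (isoelectronic, higher Z=40 is smaller); Y3+ < Sr2+ (both 36 e⁻, Z=39>38); Sr2+ < Rb+ (both 36 e⁻, Z=38>37); Rb+ < Br- (isoelectronic, higher Z=37 is smaller).
That gives Ti4+ < Zr4+ < Y3+ < Sr2+ < Rb+ < Br-. From the smallest end, number 5 is Rb+.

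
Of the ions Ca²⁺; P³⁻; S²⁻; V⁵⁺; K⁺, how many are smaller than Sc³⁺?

1

All of these have 18 electrons (isoelectronic). With the same electron cloud, the ion with the most protons pulls it in tightest. Nuclear charges: V⁵⁺ (Z=23), Sc³⁺ (Z=21), Ca²⁺ (Z=20), K⁺ (Z=19), S²⁻ (Z=16), P³⁻ (Z=15). Highest Z is smallest.
Ordering all of them (including Sc³⁺) by radius gives V⁵⁺ < Sc³⁺ < Ca²⁺ < K⁺ < S²⁻ < P³⁻. That's 1.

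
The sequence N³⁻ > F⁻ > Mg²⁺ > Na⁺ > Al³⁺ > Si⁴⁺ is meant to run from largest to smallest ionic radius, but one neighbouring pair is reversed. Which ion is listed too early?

Check each adjacent pair. Mg²⁺ and Na⁺ are reversed: both have 10 electrons but Z(Mg)=12 > Z(Na)=11, so Mg²⁺ should be the smaller of the two. No other neighbouring pair contradicts the periodic trends, so Mg²⁺ is the ion listed too early.

Mg²⁺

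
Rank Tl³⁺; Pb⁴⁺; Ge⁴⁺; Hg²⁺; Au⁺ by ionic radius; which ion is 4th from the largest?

Pb⁴⁺

Work out protons and electrons: Ge⁴⁺ has 28 e⁻ (Z=32), Pb⁴⁺ has 78 e⁻ (Z=82), Tl³⁺ has 78 e⁻ (Z=81), Hg²⁺ has 78 e⁻ (Z=80), Au⁺ has 78 e⁻ (Z=79). Ge⁴⁺ < Pb⁴⁺ (same group, period 4 vs 6); Pb⁴⁺ < Tl³⁺ (both 78 e⁻, Z=82>81); Tl³⁺ < Hg²⁺ (both 78 e⁻, Z=81>80); Hg²⁺ < Au⁺ (both 78 e⁻, Z=80>79).
That gives Ge⁴⁺ < Pb⁴⁺ < Tl³⁺ < Hg²⁺ < Au⁺. From the largest end, number 4 is Pb⁴⁺.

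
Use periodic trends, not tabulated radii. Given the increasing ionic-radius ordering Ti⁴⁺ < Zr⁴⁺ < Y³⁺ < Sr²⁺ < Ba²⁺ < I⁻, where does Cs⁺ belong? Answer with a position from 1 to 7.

6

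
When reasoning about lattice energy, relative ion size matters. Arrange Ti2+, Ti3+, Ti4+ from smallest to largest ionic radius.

Ti4+ < Ti3+ < Ti2+

For a single element, ionic radius drops as positive charge rises — Ti4+ < Ti2+.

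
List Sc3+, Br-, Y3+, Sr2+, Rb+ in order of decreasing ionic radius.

Tabulating Z and e⁻: Sc3+ has 18 e⁻ (Z=21), Y3+ has 36 e⁻ (Z=39), Sr2+ has 36 e⁻ (Z=38), Rb+ has 36 e⁻ (Z=37), Br- has 36 e⁻ (Z=35). Sc3+ < Y3+ (same group, period 4 vs 5); Y3+ < Sr2+ (isoelectronic, higher Z=39 is smaller); Sr2+ < Rb+ (both 36 e⁻, Z=38>37); Rb+ < Br- (isoelectronic, higher Z=37 is smaller).

Br- > Rb+ > Sr2+ > Y3+ > Sc3+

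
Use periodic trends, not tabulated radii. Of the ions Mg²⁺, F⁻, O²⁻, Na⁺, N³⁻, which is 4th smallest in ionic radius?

O²⁻

All of these have 10 electrons (isoelectronic). With the same electron cloud, the ion with the most protons pulls it in tightest. Nuclear charges: Mg²⁺ (Z=12), Na⁺ (Z=11), F⁻ (Z=9), O²⁻ (Z=8), N³⁻ (Z=7). Highest Z is smallest.
Full ascending order: Mg²⁺ < Na⁺ < F⁻ < O²⁻ < N³⁻. Counting from the smallest, position 4 is O²⁻.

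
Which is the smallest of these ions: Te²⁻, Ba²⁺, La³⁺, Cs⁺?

La³⁺

All of these have 54 electrons (isoelectronic). With the same electron cloud, the ion with the most protons pulls it in tightest. Nuclear charges: La³⁺ (Z=57), Ba²⁺ (Z=56), Cs⁺ (Z=55), Te²⁻ (Z=52). Highest Z is smallest.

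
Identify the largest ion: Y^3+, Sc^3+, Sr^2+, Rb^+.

Tabulating Z and e⁻: Sc^3+: 18 e⁻, Z=21, Y^3+: 36 e⁻, Z=39, Sr^2+: 36 e⁻, Z=38, Rb^+: 36 e⁻, Z=37. Sc^3+ < Y^3+ (same group, 1 shell fewer); Y^3+ < Sr^2+ (both 36 e⁻, Z=39>38); Sr^2+ < Rb^+ (isoelectronic, higher Z=38 is smaller).

Rb^+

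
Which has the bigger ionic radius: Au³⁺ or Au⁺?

Au⁺

These are all Au ions. Removing more electrons (higher positive charge) pulls the remaining electrons in closer, so Au³⁺ is smallest and Au⁺ is largest.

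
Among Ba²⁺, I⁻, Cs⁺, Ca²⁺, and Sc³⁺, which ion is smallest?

Sc³⁺: 18 e⁻, Z=21, Ca²⁺: 18 e⁻, Z=20, Ba²⁺: 54 e⁻, Z=56, Cs⁺: 54 e⁻, Z=55, I⁻: 54 e⁻, Z=53. Sc³⁺ < Ca²⁺ (isoelectronic, higher Z=21 is smaller); Ca²⁺ < Ba²⁺ (same group, period 4 vs 6); Ba²⁺ < Cs⁺ (isoelectronic, higher Z=56 is smaller); Cs⁺ < I⁻ (both 54 e⁻, Z=55>53).

Sc³⁺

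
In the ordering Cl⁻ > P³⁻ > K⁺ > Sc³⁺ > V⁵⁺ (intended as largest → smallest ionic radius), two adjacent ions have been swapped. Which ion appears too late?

Check each adjacent pair. Cl⁻ and P³⁻ are reversed: Cl⁻ and P³⁻ share 18 electrons; the higher nuclear charge on Cl (Z=17) contracts it more, so Cl⁻ < P³⁻. No other neighbouring pair contradicts the periodic trends, so P³⁻ is the ion listed too late.

P³⁻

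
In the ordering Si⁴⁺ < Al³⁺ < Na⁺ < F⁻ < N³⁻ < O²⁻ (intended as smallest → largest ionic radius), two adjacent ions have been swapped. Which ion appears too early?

Compare adjacent ions: O²⁻ and N³⁻ share 10 electrons; the higher nuclear charge on O (Z=8) contracts it more, so O²⁻ < N³⁻ — yet in this increasing list N³⁻ sits before O²⁻. Nothing else is reversed, so N³⁻ should move one place to the right.

N³⁻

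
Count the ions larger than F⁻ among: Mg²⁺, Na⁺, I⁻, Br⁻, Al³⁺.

First list Z and electron count for each: Al³⁺ has 10 e⁻ (Z=13), Mg²⁺ has 10 e⁻ (Z=12), Na⁺ has 10 e⁻ (Z=11), F⁻ has 10 e⁻ (Z=9), Br⁻ has 36 e⁻ (Z=35), I⁻ has 54 e⁻ (Z=53). Al³⁺ < Mg²⁺ (both 10 e⁻, Z=13>12); Mg²⁺ < Na⁺ (both 10 e⁻, Z=12>11); Na⁺ < F⁻ (both 10 e⁻, Z=11>9); F⁻ < Br⁻ (same group, period 2 vs 4); Br⁻ < I⁻ (same group, period 4 vs 5).
Overall: Al³⁺ < Mg²⁺ < Na⁺ < F⁻ < Br⁻ < I⁻. F⁻ has 3 below it and 2 above. That's 2.

2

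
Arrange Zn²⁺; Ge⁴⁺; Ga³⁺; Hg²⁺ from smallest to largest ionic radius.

Tabulating Z and e⁻: Ge⁴⁺ (Z=32, 28 e⁻), Ga³⁺ (Z=31, 28 e⁻), Zn²⁺ (Z=30, 28 e⁻), Hg²⁺ (Z=80, 78 e⁻). Ge⁴⁺ < Ga³⁺ (isoelectronic, higher Z=32 is smaller); Ga³⁺ < Zn²⁺ (both 28 e⁻, Z=31>30); Zn²⁺ < Hg²⁺ (same group, 2 shells fewer).

Ge⁴⁺ < Ga³⁺ < Zn²⁺ < Hg²⁺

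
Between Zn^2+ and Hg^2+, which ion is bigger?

Hg^2+

All are in the same group with charge +2. Radius grows down the group as n (the outermost shell) increases.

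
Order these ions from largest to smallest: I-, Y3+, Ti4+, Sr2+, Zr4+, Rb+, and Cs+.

I- > Cs+ > Rb+ > Sr2+ > Y3+ > Zr4+ > Ti4+

Work out protons and electrons: Ti4+: 18 e⁻, Z=22, Zr4+: 36 e⁻, Z=40, Y3+: 36 e⁻, Z=39, Sr2+: 36 e⁻, Z=38, Rb+: 36 e⁻, Z=37, Cs+: 54 e⁻, Z=55, I-: 54 e⁻, Z=53. Ti4+ < Zr4+ (same group, period 4 vs 5); Zr4+ < Y3+ (isoelectronic, higher Z=40 is smaller); Y3+ < Sr2+ (both 36 e⁻, Z=39>38); Sr2+ < Rb+ (isoelectronic, higher Z=38 is smaller); Rb+ < Cs+ (same group, 1 shell fewer); Cs+ < I- (both 54 e⁻, Z=55>53).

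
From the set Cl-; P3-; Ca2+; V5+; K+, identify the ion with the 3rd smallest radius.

Isoelectronic series (18 e⁻ each). Size is set by nuclear charge: more protons means a smaller ion. V5+ (Z=23), Ca2+ (Z=20), K+ (Z=19), Cl- (Z=17), P3- (Z=15).
Full ascending order: V5+ < Ca2+ < K+ < Cl- < P3-. Counting from the smallest, position 3 is K+.

K+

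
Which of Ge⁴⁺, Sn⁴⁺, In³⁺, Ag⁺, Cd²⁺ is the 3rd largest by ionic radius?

Tabulating Z and e⁻: Ge⁴⁺ has 28 e⁻ (Z=32), Sn⁴⁺ has 46 e⁻ (Z=50), In³⁺ has 46 e⁻ (Z=49), Cd²⁺ has 46 e⁻ (Z=48), Ag⁺ has 46 e⁻ (Z=47). Ge⁴⁺ < Sn⁴⁺ (same group, period 4 vs 5); Sn⁴⁺ < In³⁺ (isoelectronic, higher Z=50 is smaller); In³⁺ < Cd²⁺ (isoelectronic, higher Z=49 is smaller); Cd²⁺ < Ag⁺ (both 46 e⁻, Z=48>47).
That gives Ge⁴⁺ < Sn⁴⁺ < In³⁺ < Cd²⁺ < Ag⁺. From the largest end, number 3 is In³⁺.

In³⁺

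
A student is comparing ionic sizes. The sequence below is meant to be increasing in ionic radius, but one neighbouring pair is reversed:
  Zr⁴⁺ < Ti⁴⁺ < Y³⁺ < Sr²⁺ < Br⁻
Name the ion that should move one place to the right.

Scanning neighbour by neighbour, only Zr⁴⁺/Ti⁴⁺ violates a trend: both in group 4 with the same charge; Ti⁴⁺ (period 4) has the smaller radius. That makes Zr⁴⁺ the one sitting a position early relative to where it belongs.

Zr⁴⁺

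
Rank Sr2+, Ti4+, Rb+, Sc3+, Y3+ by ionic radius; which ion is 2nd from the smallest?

Work out protons and electrons: Ti4+: 18 e⁻, Z=22, Sc3+: 18 e⁻, Z=21, Y3+: 36 e⁻, Z=39, Sr2+: 36 e⁻, Z=38, Rb+: 36 e⁻, Z=37. Ti4+ < Sc3+ (isoelectronic, higher Z=22 is smaller); Sc3+ < Y3+ (same group, 1 shell fewer); Y3+ < Sr2+ (isoelectronic, higher Z=39 is smaller); Sr2+ < Rb+ (both 36 e⁻, Z=38>37).
Full ascending order: Ti4+ < Sc3+ < Y3+ < Sr2+ < Rb+. Counting from the smallest, position 2 is Sc3+.

Sc3+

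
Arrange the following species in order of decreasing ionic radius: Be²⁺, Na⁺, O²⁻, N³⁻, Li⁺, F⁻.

Tabulating Z and e⁻: Be²⁺: 2 e⁻, Z=4, Li⁺: 2 e⁻, Z=3, Na⁺: 10 e⁻, Z=11, F⁻: 10 e⁻, Z=9, O²⁻: 10 e⁻, Z=8, N³⁻: 10 e⁻, Z=7. Be²⁺ < Li⁺ (isoelectronic, higher Z=4 is smaller); Li⁺ < Na⁺ (same group, period 2 vs 3); Na⁺ < F⁻ (both 10 e⁻, Z=11>9); F⁻ < O²⁻ (both 10 e⁻, Z=9>8); O²⁻ < N³⁻ (both 10 e⁻, Z=8>7).

N³⁻ > O²⁻ > F⁻ > Na⁺ > Li⁺ > Be²⁺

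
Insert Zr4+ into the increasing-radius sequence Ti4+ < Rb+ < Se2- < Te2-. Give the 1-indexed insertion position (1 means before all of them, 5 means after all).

2

Tabulating Z and e⁻: Ti4+ has 18 e⁻ (Z=22), Zr4+ has 36 e⁻ (Z=40), Rb+ has 36 e⁻ (Z=37), Se2- has 36 e⁻ (Z=34), Te2- has 54 e⁻ (Z=52). Ti4+ < Zr4+ (same group, period 4 vs 5); Zr4+ < Rb+ (both 36 e⁻, Z=40>37); Rb+ < Se2- (isoelectronic, higher Z=37 is smaller); Se2- < Te2- (same group, period 4 vs 5).
The complete sequence is Ti4+ < Zr4+ < Rb+ < Se2- < Te2-. Zr4+ sits at position 2.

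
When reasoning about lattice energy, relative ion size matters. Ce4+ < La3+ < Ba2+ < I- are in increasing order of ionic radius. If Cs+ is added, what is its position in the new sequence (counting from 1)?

All of these have 54 electrons (isoelectronic). With the same electron cloud, the ion with the most protons pulls it in tightest. Nuclear charges: Ce4+ (Z=58), La3+ (Z=57), Ba2+ (Z=56), Cs+ (Z=55), I- (Z=53). Highest Z is smallest.
Merged order: Ce4+ < La3+ < Ba2+ < Cs+ < I- — Cs+ is number 4.

4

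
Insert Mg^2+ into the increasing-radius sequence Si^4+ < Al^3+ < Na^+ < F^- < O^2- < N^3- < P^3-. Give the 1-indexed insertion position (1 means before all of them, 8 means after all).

3

First list Z and electron count for each: Si^4+: 10 e⁻, Z=14, Al^3+: 10 e⁻, Z=13, Mg^2+: 10 e⁻, Z=12, Na^+: 10 e⁻, Z=11, F^-: 10 e⁻, Z=9, O^2-: 10 e⁻, Z=8, N^3-: 10 e⁻, Z=7, P^3-: 18 e⁻, Z=15. Si^4+ < Al^3+ (both 10 e⁻, Z=14>13); Al^3+ < Mg^2+ (both 10 e⁻, Z=13>12); Mg^2+ < Na^+ (isoelectronic, higher Z=12 is smaller); Na^+ < F^- (isoelectronic, higher Z=11 is smaller); F^- < O^2- (isoelectronic, higher Z=9 is smaller); O^2- < N^3- (both 10 e⁻, Z=8>7); N^3- < P^3- (same group, period 2 vs 3).
Merged order: Si^4+ < Al^3+ < Mg^2+ < Na^+ < F^- < O^2- < N^3- < P^3- — Mg^2+ is number 3.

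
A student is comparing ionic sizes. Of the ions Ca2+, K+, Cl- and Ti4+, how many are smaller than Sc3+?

1

Each ion has 18 electrons. The ranking follows nuclear charge in reverse — greater Z gives a smaller radius. Ti4+ (Z=22), Sc3+ (Z=21), Ca2+ (Z=20), K+ (Z=19), Cl- (Z=17).
Overall: Ti4+ < Sc3+ < Ca2+ < K+ < Cl-. Sc3+ has 1 below it and 3 above. So 1 is smaller.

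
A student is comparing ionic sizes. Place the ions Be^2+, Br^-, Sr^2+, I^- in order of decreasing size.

I^- > Br^- > Sr^2+ > Be^2+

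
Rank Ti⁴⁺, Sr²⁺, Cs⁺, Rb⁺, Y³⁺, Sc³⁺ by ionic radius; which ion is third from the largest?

Sr²⁺

First list Z and electron count for each: Ti⁴⁺ (Z=22, 18 e⁻), Sc³⁺ (Z=21, 18 e⁻), Y³⁺ (Z=39, 36 e⁻), Sr²⁺ (Z=38, 36 e⁻), Rb⁺ (Z=37, 36 e⁻), Cs⁺ (Z=55, 54 e⁻). Ti⁴⁺ < Sc³⁺ (isoelectronic, higher Z=22 is smaller); Sc³⁺ < Y³⁺ (same group, period 4 vs 5); Y³⁺ < Sr²⁺ (both 36 e⁻, Z=39>38); Sr²⁺ < Rb⁺ (both 36 e⁻, Z=38>37); Rb⁺ < Cs⁺ (same group, 1 shell fewer).
Full ascending order: Ti⁴⁺ < Sc³⁺ < Y³⁺ < Sr²⁺ < Rb⁺ < Cs⁺. Counting from the largest, position 3 is Sr²⁺.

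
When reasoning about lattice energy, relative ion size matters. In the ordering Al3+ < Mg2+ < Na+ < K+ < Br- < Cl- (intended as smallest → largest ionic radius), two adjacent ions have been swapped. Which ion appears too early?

Br-

The pair Br-, Cl- is the wrong way round — same group and charge — period 3 sits above period 4, so Cl- is smaller. All other adjacent pairs agree with periodic trends, so Br- is the misplaced ion.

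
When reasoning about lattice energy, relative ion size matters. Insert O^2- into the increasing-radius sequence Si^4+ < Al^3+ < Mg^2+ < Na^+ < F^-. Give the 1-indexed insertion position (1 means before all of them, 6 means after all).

6

These species are isoelectronic with 10 electrons. The only difference is the number of protons: Si^4+ (Z=14), Al^3+ (Z=13), Mg^2+ (Z=12), Na^+ (Z=11), F^- (Z=9), O^2- (Z=8). The strongest nuclear pull (Si^4+) gives the smallest ion.
With O^2- included the full order is Si^4+ < Al^3+ < Mg^2+ < Na^+ < F^- < O^2-, so it takes position 6.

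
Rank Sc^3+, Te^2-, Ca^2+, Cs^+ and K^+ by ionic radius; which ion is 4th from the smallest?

Cs^+

Sc^3+: 18 e⁻, Z=21, Ca^2+: 18 e⁻, Z=20, K^+: 18 e⁻, Z=19, Cs^+: 54 e⁻, Z=55, Te^2-: 54 e⁻, Z=52. Sc^3+ < Ca^2+ (isoelectronic, higher Z=21 is smaller); Ca^2+ < K^+ (both 18 e⁻, Z=20>19); K^+ < Cs^+ (same group, period 4 vs 6); Cs^+ < Te^2- (isoelectronic, higher Z=55 is smaller).
So the order is Sc^3+ < Ca^2+ < K^+ < Cs^+ < Te^2-; the 4th-smallest ion is Cs^+.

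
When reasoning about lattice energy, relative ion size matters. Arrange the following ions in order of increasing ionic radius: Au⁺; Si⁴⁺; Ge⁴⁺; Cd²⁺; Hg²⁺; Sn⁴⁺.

Si⁴⁺ < Ge⁴⁺ < Sn⁴⁺ < Cd²⁺ < Hg²⁺ < Au⁺

Work out protons and electrons: Si⁴⁺: 10 e⁻, Z=14, Ge⁴⁺: 28 e⁻, Z=32, Sn⁴⁺: 46 e⁻, Z=50, Cd²⁺: 46 e⁻, Z=48, Hg²⁺: 78 e⁻, Z=80, Au⁺: 78 e⁻, Z=79. Si⁴⁺ < Ge⁴⁺ (same group, period 3 vs 4); Ge⁴⁺ < Sn⁴⁺ (same group, period 4 vs 5); Sn⁴⁺ < Cd²⁺ (isoelectronic, higher Z=50 is smaller); Cd²⁺ < Hg²⁺ (same group, 1 shell fewer); Hg²⁺ < Au⁺ (isoelectronic, higher Z=80 is smaller).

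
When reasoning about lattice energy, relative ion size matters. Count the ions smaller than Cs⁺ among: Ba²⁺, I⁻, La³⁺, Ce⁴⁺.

3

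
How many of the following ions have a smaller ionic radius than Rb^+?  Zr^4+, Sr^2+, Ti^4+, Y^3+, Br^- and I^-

4

Work out protons and electrons: Ti^4+ has 18 e⁻ (Z=22), Zr^4+ has 36 e⁻ (Z=40), Y^3+ has 36 e⁻ (Z=39), Sr^2+ has 36 e⁻ (Z=38), Rb^+ has 36 e⁻ (Z=37), Br^- has 36 e⁻ (Z=35), I^- has 54 e⁻ (Z=53). Ti^4+ < Zr^4+ (same group, 1 shell fewer); Zr^4+ < Y^3+ (isoelectronic, higher Z=40 is smaller); Y^3+ < Sr^2+ (both 36 e⁻, Z=39>38); Sr^2+ < Rb^+ (both 36 e⁻, Z=38>37); Rb^+ < Br^- (both 36 e⁻, Z=37>35); Br^- < I^- (same group, period 4 vs 5).
Overall: Ti^4+ < Zr^4+ < Y^3+ < Sr^2+ < Rb^+ < Br^- < I^-. Rb^+ has 4 below it and 2 above. That's 4.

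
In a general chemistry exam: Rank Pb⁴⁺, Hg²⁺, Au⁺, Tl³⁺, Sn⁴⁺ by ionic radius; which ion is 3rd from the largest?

Tl³⁺

Work out protons and electrons: Sn⁴⁺ (Z=50, 46 e⁻), Pb⁴⁺ (Z=82, 78 e⁻), Tl³⁺ (Z=81, 78 e⁻), Hg²⁺ (Z=80, 78 e⁻), Au⁺ (Z=79, 78 e⁻). Sn⁴⁺ < Pb⁴⁺ (same group, 1 shell fewer); Pb⁴⁺ < Tl³⁺ (isoelectronic, higher Z=82 is smaller); Tl³⁺ < Hg²⁺ (both 78 e⁻, Z=81>80); Hg²⁺ < Au⁺ (both 78 e⁻, Z=80>79).
Full ascending order: Sn⁴⁺ < Pb⁴⁺ < Tl³⁺ < Hg²⁺ < Au⁺. Counting from the largest, position 3 is Tl³⁺.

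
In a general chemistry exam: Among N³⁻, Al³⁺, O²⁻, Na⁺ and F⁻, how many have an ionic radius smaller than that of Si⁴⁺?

0

All of these have 10 electrons (isoelectronic). With the same electron cloud, the ion with the most protons pulls it in tightest. Nuclear charges: Si⁴⁺ (Z=14), Al³⁺ (Z=13), Na⁺ (Z=11), F⁻ (Z=9), O²⁻ (Z=8), N³⁻ (Z=7). Highest Z is smallest.
Ordering all of them (including Si⁴⁺) by radius gives Si⁴⁺ < Al³⁺ < Na⁺ < F⁻ < O²⁻ < N³⁻. Count: 0.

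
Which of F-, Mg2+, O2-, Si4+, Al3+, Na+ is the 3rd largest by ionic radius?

Na+

Each ion has 10 electrons. The ranking follows nuclear charge in reverse — greater Z gives a smaller radius. Si4+ (Z=14), Al3+ (Z=13), Mg2+ (Z=12), Na+ (Z=11), F- (Z=9), O2- (Z=8).
Full ascending order: Si4+ < Al3+ < Mg2+ < Na+ < F- < O2-. Counting from the largest, position 3 is Na+.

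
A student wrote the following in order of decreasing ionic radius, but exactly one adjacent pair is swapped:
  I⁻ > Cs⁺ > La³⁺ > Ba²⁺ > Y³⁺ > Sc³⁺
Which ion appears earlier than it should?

La³⁺

Check each adjacent pair. La³⁺ and Ba²⁺ are reversed: they are isoelectronic (54 e⁻) and La has more protons than Ba (57 vs 56), making La³⁺ smaller. No other neighbouring pair contradicts the periodic trends, so La³⁺ is the ion listed too early.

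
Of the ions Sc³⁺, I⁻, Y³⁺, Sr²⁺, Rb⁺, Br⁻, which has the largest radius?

Tabulating Z and e⁻: Sc³⁺: 18 e⁻, Z=21, Y³⁺: 36 e⁻, Z=39, Sr²⁺: 36 e⁻, Z=38, Rb⁺: 36 e⁻, Z=37, Br⁻: 36 e⁻, Z=35, I⁻: 54 e⁻, Z=53. Sc³⁺ < Y³⁺ (same group, 1 shell fewer); Y³⁺ < Sr²⁺ (isoelectronic, higher Z=39 is smaller); Sr²⁺ < Rb⁺ (isoelectronic, higher Z=38 is smaller); Rb⁺ < Br⁻ (isoelectronic, higher Z=37 is smaller); Br⁻ < I⁻ (same group, period 4 vs 5).

I⁻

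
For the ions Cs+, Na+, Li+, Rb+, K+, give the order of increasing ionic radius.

All are in the same group with charge +1. Radius grows down the group as n (the outermost shell) increases.

Li+ < Na+ < K+ < Rb+ < Cs+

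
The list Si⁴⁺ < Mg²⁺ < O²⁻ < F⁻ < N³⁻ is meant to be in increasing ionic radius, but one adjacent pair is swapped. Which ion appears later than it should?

Compare adjacent ions: they are isoelectronic (10 e⁻) and F has more protons than O (9 vs 8), making F⁻ smaller — yet in this increasing list O²⁻ sits before F⁻. Nothing else is reversed, so F⁻ should move one place to the left.

F⁻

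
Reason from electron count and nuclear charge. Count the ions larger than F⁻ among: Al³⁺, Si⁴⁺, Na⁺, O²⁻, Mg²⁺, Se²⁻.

2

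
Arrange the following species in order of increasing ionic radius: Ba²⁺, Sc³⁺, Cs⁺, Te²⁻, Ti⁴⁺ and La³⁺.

Ti⁴⁺ < Sc³⁺ < La³⁺ < Ba²⁺ < Cs⁺ < Te²⁻

Ti⁴⁺ has 18 e⁻ (Z=22), Sc³⁺ has 18 e⁻ (Z=21), La³⁺ has 54 e⁻ (Z=57), Ba²⁺ has 54 e⁻ (Z=56), Cs⁺ has 54 e⁻ (Z=55), Te²⁻ has 54 e⁻ (Z=52). Ti⁴⁺ < Sc³⁺ (isoelectronic, higher Z=22 is smaller); Sc³⁺ < La³⁺ (same group, period 4 vs 6); La³⁺ < Ba²⁺ (both 54 e⁻, Z=57>56); Ba²⁺ < Cs⁺ (both 54 e⁻, Z=56>55); Cs⁺ < Te²⁻ (isoelectronic, higher Z=55 is smaller).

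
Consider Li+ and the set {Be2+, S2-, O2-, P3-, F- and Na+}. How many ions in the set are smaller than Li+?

1

First list Z and electron count for each: Be2+ (Z=4, 2 e⁻), Li+ (Z=3, 2 e⁻), Na+ (Z=11, 10 e⁻), F- (Z=9, 10 e⁻), O2- (Z=8, 10 e⁻), S2- (Z=16, 18 e⁻), P3- (Z=15, 18 e⁻). Be2+ < Li+ (isoelectronic, higher Z=4 is smaller); Li+ < Na+ (same group, 1 shell fewer); Na+ < F- (both 10 e⁻, Z=11>9); F- < O2- (isoelectronic, higher Z=9 is smaller); O2- < S2- (same group, 1 shell fewer); S2- < P3- (isoelectronic, higher Z=16 is smaller).
Placing each against Li+: smaller — Be2+; larger — Na+, F-, O2-, S2-, P3-. So 1 is smaller.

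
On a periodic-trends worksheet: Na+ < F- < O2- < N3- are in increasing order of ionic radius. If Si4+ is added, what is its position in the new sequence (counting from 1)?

1

Each ion has 10 electrons. The ranking follows nuclear charge in reverse — greater Z gives a smaller radius. Si4+ (Z=14), Na+ (Z=11), F- (Z=9), O2- (Z=8), N3- (Z=7).
Putting Si4+ in gives Si4+ < Na+ < F- < O2- < N3-; it lands at slot 1.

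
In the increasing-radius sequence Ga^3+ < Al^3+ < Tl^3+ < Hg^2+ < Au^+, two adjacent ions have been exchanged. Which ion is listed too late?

The pair Ga^3+, Al^3+ is the wrong way round — both in group 13 with the same charge; Al^3+ (period 3) has the smaller radius. All other adjacent pairs agree with periodic trends, so Al^3+ is the misplaced ion.

Al^3+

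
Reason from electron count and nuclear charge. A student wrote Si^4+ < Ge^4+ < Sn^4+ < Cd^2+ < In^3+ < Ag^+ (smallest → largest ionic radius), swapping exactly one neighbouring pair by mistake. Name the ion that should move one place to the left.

Check each adjacent pair. Cd^2+ and In^3+ are reversed: they are isoelectronic (46 e⁻) and In has more protons than Cd (49 vs 48), making In^3+ smaller. No other neighbouring pair contradicts the periodic trends, so In^3+ is the ion listed too late.

In^3+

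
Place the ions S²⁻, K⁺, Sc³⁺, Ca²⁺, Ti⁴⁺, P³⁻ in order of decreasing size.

Isoelectronic series (18 e⁻ each). Size is set by nuclear charge: more protons means a smaller ion. Ti⁴⁺ (Z=22), Sc³⁺ (Z=21), Ca²⁺ (Z=20), K⁺ (Z=19), S²⁻ (Z=16), P³⁻ (Z=15).

P³⁻ > S²⁻ > K⁺ > Ca²⁺ > Sc³⁺ > Ti⁴⁺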